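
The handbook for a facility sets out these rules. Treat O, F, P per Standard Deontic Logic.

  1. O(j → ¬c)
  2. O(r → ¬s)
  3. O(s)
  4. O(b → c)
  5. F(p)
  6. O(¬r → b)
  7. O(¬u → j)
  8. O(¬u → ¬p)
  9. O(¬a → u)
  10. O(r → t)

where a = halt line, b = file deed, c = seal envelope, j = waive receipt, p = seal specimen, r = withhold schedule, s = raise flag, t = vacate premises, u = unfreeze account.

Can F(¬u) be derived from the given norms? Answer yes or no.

From premise 3 we have O(s).
The contrapositive of premise 2 (O(r → ¬s)) is O(s → ¬r), and O(s) is already established, so O(¬r).
Applying K to premise 6 (O(¬r → b)) and O(¬r) yields O(b).
From O(b) and premise 4, O(b → c), we obtain O(c).
Premise 1 is O(j → ¬c); contrapositively O(c → ¬j). Since O(c) holds, K gives O(¬j).
Premise 7, O(¬u → j), contraposes to O(¬j → u); with O(¬j) we get O(u).
Premises 5, 8, 9, 10 do not contribute to this derivation.
So O(u) holds, i.e. F(¬u). The claim follows.

Yes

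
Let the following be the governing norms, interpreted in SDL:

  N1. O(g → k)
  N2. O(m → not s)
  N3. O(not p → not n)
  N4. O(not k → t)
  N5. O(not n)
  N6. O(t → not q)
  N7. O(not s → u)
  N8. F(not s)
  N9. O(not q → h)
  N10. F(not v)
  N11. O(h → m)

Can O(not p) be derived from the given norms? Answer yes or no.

No

Premise 3 is O(not p → not n); even if O(not n) held, inferring O(not p) would be affirming the consequent — invalid.
No other premise forces O(not p). An ideal world satisfying every premise can still have not p false, so O(not p) is not derivable.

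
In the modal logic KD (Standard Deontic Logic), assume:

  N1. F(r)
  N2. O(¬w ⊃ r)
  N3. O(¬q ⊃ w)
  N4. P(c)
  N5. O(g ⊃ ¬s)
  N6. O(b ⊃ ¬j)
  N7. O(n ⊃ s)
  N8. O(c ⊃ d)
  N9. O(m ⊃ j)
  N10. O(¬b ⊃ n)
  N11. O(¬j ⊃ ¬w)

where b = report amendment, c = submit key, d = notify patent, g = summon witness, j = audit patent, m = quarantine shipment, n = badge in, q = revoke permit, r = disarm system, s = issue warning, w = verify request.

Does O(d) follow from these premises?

Premise 8 is O(c ⊃ d), but O(c) is not derivable from the premises (the permission P(c) asserts only ¬O(¬c), not O(c)), so it does not yield O(d).
No other premise forces O(d). An ideal world satisfying every premise can still have d false, so O(d) is not derivable.

No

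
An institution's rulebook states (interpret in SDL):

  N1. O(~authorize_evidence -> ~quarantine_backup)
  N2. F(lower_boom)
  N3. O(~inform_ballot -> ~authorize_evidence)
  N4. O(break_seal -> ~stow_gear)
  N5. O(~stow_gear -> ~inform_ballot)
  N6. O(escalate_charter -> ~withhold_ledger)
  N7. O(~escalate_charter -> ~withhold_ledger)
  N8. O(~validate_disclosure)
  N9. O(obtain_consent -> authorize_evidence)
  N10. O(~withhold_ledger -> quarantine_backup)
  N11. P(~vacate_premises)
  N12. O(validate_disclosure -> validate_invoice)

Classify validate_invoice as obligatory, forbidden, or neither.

Neither

Premise 12 is O(validate_disclosure -> validate_invoice), but O(validate_disclosure) is not derivable from the premises, so it does not yield O(validate_invoice).
No premise or chain of K-axiom applications forces O(validate_invoice), and none forces O(~validate_invoice). So validate_invoice is neither obligatory nor forbidden under these norms.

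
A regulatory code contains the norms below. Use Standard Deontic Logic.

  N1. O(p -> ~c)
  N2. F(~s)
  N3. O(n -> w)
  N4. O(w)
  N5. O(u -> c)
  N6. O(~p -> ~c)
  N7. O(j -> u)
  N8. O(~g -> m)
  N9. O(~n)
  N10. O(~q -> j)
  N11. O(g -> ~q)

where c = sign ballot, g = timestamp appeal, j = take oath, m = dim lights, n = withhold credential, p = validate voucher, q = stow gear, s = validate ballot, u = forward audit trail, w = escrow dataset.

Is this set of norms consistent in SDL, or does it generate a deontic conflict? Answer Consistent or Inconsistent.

Premise 3 is O(n -> w); even if O(w) held, inferring O(n) would be affirming the consequent — invalid.
So O(n) is not derivable, and the apparent clash with O(~n) does not arise.
A world satisfying every obligation exists (e.g. c=false, g=false, j=false, m=true, n=false, p=false, q=true, s=true, u=false, w=true); no atom is both obligatory and forbidden, so the set is consistent.

Consistent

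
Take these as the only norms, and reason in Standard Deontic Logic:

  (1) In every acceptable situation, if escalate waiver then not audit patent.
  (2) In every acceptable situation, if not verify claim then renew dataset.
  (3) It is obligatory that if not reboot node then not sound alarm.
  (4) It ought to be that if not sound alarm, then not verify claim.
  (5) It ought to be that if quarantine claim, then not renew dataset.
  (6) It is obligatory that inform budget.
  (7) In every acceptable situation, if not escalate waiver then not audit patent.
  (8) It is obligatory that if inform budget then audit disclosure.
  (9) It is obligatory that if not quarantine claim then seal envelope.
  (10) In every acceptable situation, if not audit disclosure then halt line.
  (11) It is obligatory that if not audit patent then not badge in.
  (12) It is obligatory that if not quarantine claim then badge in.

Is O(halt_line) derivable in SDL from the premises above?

No

Premise 10 is O(¬audit_disclosure → halt_line), but O(¬audit_disclosure) is not derivable from the premises, so it does not yield O(halt_line).
No other premise forces O(halt_line). An ideal world satisfying every premise can still have halt_line false, so O(halt_line) is not derivable.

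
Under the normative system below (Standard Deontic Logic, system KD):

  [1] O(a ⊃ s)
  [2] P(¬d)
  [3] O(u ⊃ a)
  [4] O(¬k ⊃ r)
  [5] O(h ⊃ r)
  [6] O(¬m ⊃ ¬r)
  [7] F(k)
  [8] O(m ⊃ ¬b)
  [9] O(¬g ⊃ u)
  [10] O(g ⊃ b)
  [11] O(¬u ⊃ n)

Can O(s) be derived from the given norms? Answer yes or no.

F(k) at premise 7 means O(¬k).
Premise 4 is O(¬k ⊃ r); since O(¬k), deontic closure gives O(r).
The contrapositive of premise 6 (O(¬m ⊃ ¬r)) is O(r ⊃ m), and O(r) is already established, so O(m).
From O(m) and premise 8, O(m ⊃ ¬b), we obtain O(¬b).
Premise 10, O(g ⊃ b), contraposes to O(¬b ⊃ ¬g); with O(¬b) we get O(¬g).
From O(¬g) and premise 9, O(¬g ⊃ u), we obtain O(u).
Applying K to premise 3 (O(u ⊃ a)) and O(u) yields O(a).
Premise 1 is O(a ⊃ s); since O(a), deontic closure gives O(s).
Premises 2, 5, 11 do not contribute to this derivation.
So O(s) follows.

Yes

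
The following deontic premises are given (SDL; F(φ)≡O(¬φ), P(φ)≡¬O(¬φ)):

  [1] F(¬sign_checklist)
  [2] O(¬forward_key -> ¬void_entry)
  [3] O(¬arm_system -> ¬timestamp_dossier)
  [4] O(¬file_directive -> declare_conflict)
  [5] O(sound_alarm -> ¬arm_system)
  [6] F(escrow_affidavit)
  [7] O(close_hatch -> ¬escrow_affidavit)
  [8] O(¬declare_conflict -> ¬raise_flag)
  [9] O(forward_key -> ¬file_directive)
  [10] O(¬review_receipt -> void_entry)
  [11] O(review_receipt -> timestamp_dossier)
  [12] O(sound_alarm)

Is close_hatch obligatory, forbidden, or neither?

Neither

Premise 7 is O(close_hatch -> ¬escrow_affidavit); even if O(¬escrow_affidavit) held, inferring O(close_hatch) would be affirming the consequent — invalid.
No premise or chain of K-axiom applications forces O(close_hatch), and none forces O(¬close_hatch). So close_hatch is neither obligatory nor forbidden under these norms.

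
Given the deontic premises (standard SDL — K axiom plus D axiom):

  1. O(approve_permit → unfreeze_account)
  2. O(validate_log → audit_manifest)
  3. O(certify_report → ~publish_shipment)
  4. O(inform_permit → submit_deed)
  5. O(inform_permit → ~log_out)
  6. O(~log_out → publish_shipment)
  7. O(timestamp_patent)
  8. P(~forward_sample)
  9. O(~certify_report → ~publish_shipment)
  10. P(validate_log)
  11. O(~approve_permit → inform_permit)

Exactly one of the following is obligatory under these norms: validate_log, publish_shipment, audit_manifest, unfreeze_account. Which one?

unfreeze_account

By case analysis on ~certify_report: premise 9 gives O(~certify_report → ~publish_shipment) and premise 3 gives O(certify_report → ~publish_shipment), so O(~publish_shipment) either way.
Premise 6, O(~log_out → publish_shipment), contraposes to O(~publish_shipment → log_out); with O(~publish_shipment) we get O(log_out).
Premise 5, O(inform_permit → ~log_out), contraposes to O(log_out → ~inform_permit); with O(log_out) we get O(~inform_permit).
The contrapositive of premise 11 (O(~approve_permit → inform_permit)) is O(~inform_permit → approve_permit), and O(~inform_permit) is already established, so O(approve_permit).
With premise 1, O(approve_permit → unfreeze_account), the K-axiom yields O(unfreeze_account).
So O(unfreeze_account) holds — unfreeze_account is obligatory. None of the other listed options is made obligatory by any chain of premises.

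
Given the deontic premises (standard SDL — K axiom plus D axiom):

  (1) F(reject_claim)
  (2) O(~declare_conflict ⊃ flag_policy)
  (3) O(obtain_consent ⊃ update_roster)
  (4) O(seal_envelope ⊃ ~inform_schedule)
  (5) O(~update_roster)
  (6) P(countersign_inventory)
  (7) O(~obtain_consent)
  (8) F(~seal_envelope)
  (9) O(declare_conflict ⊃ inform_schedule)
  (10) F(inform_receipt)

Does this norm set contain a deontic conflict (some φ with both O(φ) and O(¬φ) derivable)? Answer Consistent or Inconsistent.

Premise 3 is O(obtain_consent ⊃ update_roster), but O(obtain_consent) is not derivable from the premises, so it does not yield O(update_roster).
So O(update_roster) is not derivable, and the apparent clash with O(~update_roster) does not arise.
A world satisfying every obligation exists (e.g. countersign_inventory=false, declare_conflict=false, flag_policy=true, inform_receipt=false, inform_schedule=false, obtain_consent=false, reject_claim=false, seal_envelope=true, update_roster=false); no atom is both obligatory and forbidden, so the set is consistent.

Consistent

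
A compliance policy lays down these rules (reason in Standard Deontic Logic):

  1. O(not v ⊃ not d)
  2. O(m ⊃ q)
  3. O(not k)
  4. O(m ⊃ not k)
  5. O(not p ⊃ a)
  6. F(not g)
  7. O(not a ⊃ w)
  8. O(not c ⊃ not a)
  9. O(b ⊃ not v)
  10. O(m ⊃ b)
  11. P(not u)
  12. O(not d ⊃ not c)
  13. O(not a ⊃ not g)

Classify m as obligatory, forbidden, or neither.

Forbidden

Premise 6, F(not g), is equivalent to O(g).
Premise 13, O(not a ⊃ not g), contraposes to O(g ⊃ a); with O(g) we get O(a).
Premise 8, O(not c ⊃ not a), contraposes to O(a ⊃ c); with O(a) we get O(c).
The contrapositive of premise 12 (O(not d ⊃ not c)) is O(c ⊃ d), and O(c) is already established, so O(d).
Premise 1, O(not v ⊃ not d), contraposes to O(d ⊃ v); with O(d) we get O(v).
The contrapositive of premise 9 (O(b ⊃ not v)) is O(v ⊃ not b), and O(v) is already established, so O(not b).
The contrapositive of premise 10 (O(m ⊃ b)) is O(not b ⊃ not m), and O(not b) is already established, so O(not m).
Premises 2, 3, 4, 5, 7, 11 do not contribute to this derivation.
Thus O(not m), which is F(m): m is forbidden.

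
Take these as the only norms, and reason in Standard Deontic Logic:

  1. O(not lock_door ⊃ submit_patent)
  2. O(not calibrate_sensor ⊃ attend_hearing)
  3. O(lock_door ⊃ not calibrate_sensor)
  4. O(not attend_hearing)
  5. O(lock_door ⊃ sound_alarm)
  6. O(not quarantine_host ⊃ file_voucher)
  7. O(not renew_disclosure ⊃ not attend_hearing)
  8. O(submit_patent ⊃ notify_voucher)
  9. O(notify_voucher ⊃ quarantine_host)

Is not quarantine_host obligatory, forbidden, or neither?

Premise 4 states O(not attend_hearing) outright.
Premise 2 is O(not calibrate_sensor ⊃ attend_hearing); contrapositively O(not attend_hearing ⊃ calibrate_sensor). Since O(not attend_hearing) holds, K gives O(calibrate_sensor).
Premise 3 is O(lock_door ⊃ not calibrate_sensor); contrapositively O(calibrate_sensor ⊃ not lock_door). Since O(calibrate_sensor) holds, K gives O(not lock_door).
Premise 1 is O(not lock_door ⊃ submit_patent); since O(not lock_door), deontic closure gives O(submit_patent).
From O(submit_patent) and premise 8, O(submit_patent ⊃ notify_voucher), we obtain O(notify_voucher).
Premise 9 is O(notify_voucher ⊃ quarantine_host); since O(notify_voucher), deontic closure gives O(quarantine_host).
Premises 5, 6, 7 do not contribute to this derivation.
Thus O(quarantine_host), which is F(not quarantine_host): not quarantine_host is forbidden.

Forbidden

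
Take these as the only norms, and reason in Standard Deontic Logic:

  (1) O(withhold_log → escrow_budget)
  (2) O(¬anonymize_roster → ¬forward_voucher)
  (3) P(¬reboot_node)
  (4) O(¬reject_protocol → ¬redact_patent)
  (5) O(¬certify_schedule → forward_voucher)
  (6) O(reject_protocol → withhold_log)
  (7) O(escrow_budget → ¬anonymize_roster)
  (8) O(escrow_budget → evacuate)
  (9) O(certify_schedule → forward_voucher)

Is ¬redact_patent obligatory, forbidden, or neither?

Premises 9 and 5 cover both cases: O(certify_schedule → forward_voucher) and O(¬certify_schedule → forward_voucher). Since certify_schedule ∨ ¬certify_schedule is a tautology, O(forward_voucher) follows.
Premise 2 is O(¬anonymize_roster → ¬forward_voucher); contrapositively O(forward_voucher → anonymize_roster). Since O(forward_voucher) holds, K gives O(anonymize_roster).
Premise 7, O(escrow_budget → ¬anonymize_roster), contraposes to O(anonymize_roster → ¬escrow_budget); with O(anonymize_roster) we get O(¬escrow_budget).
Premise 1 is O(withhold_log → escrow_budget); contrapositively O(¬escrow_budget → ¬withhold_log). Since O(¬escrow_budget) holds, K gives O(¬withhold_log).
The contrapositive of premise 6 (O(reject_protocol → withhold_log)) is O(¬withhold_log → ¬reject_protocol), and O(¬withhold_log) is already established, so O(¬reject_protocol).
Applying K to premise 4 (O(¬reject_protocol → ¬redact_patent)) and O(¬reject_protocol) yields O(¬redact_patent).
Premises 3, 8 do not contribute to this derivation.
Hence ¬redact_patent is obligatory.

Obligatory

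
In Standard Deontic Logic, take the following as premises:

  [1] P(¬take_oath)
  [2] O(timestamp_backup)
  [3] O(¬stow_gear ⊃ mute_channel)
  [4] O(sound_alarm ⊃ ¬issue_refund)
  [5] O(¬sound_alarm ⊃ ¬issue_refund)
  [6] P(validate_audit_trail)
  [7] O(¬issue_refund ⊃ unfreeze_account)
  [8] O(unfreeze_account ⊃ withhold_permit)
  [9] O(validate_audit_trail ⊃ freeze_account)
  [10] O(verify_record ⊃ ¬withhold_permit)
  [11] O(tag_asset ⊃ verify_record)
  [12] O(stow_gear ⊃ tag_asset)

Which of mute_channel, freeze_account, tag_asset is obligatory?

Premises 5 and 4 cover both cases: O(¬sound_alarm ⊃ ¬issue_refund) and O(sound_alarm ⊃ ¬issue_refund). Since ¬sound_alarm ∨ sound_alarm is a tautology, O(¬issue_refund) follows.
With premise 7, O(¬issue_refund ⊃ unfreeze_account), the K-axiom yields O(unfreeze_account).
From O(unfreeze_account) and premise 8, O(unfreeze_account ⊃ withhold_permit), we obtain O(withhold_permit).
The contrapositive of premise 10 (O(verify_record ⊃ ¬withhold_permit)) is O(withhold_permit ⊃ ¬verify_record), and O(withhold_permit) is already established, so O(¬verify_record).
Premise 11, O(tag_asset ⊃ verify_record), contraposes to O(¬verify_record ⊃ ¬tag_asset); with O(¬verify_record) we get O(¬tag_asset).
The contrapositive of premise 12 (O(stow_gear ⊃ tag_asset)) is O(¬tag_asset ⊃ ¬stow_gear), and O(¬tag_asset) is already established, so O(¬stow_gear).
Premise 3 is O(¬stow_gear ⊃ mute_channel); since O(¬stow_gear), deontic closure gives O(mute_channel).
So O(mute_channel) holds — mute_channel is obligatory. None of the other listed options is made obligatory by any chain of premises.

mute_channel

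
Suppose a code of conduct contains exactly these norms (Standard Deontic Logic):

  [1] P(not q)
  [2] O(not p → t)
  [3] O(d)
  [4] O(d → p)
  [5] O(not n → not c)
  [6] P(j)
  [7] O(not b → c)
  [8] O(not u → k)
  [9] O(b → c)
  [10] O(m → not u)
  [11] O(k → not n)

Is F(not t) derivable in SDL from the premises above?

Premise 2 is O(not p → t), but O(not p) is not derivable from the premises, so it does not yield O(t).
No other premise forces O(t). An ideal world satisfying every premise can still have not t true, so F(not t) is not derivable.

No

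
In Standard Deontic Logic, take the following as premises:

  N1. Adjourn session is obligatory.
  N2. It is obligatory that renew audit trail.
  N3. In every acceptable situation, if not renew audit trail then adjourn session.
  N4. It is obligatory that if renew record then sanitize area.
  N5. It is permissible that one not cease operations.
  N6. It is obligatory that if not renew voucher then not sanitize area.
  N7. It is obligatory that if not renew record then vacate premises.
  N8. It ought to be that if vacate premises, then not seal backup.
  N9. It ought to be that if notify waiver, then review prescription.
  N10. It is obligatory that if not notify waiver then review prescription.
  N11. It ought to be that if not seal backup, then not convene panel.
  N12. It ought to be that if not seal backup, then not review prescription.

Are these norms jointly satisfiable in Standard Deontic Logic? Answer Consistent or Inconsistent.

Premise 3 is O(¬renew_audit_trail → adjourn_session); even if O(adjourn_session) held, inferring O(¬renew_audit_trail) would be affirming the consequent — invalid.
So O(¬renew_audit_trail) is not derivable, and the apparent clash with O(renew_audit_trail) does not arise.
A world satisfying every obligation exists (e.g. adjourn_session=true, cease_operations=false, convene_panel=false, notify_waiver=false, renew_audit_trail=true, renew_record=true, renew_voucher=true, review_prescription=true, sanitize_area=true, seal_backup=true, vacate_premises=false); no atom is both obligatory and forbidden, so the set is consistent.

Consistent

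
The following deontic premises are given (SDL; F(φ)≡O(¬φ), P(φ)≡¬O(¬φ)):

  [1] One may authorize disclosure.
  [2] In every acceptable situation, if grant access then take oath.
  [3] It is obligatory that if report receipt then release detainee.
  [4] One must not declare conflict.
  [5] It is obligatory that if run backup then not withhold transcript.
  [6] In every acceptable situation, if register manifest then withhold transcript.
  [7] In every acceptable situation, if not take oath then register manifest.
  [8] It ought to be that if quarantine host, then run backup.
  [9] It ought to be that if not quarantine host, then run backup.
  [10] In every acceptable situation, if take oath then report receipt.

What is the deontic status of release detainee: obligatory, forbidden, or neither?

Obligatory

By case analysis on ¬quarantine_host: premise 9 gives O(¬quarantine_host → run_backup) and premise 8 gives O(quarantine_host → run_backup), so O(run_backup) either way.
Applying K to premise 5 (O(run_backup → ¬withhold_transcript)) and O(run_backup) yields O(¬withhold_transcript).
Premise 6 is O(register_manifest → withhold_transcript); contrapositively O(¬withhold_transcript → ¬register_manifest). Since O(¬withhold_transcript) holds, K gives O(¬register_manifest).
The contrapositive of premise 7 (O(¬take_oath → register_manifest)) is O(¬register_manifest → take_oath), and O(¬register_manifest) is already established, so O(take_oath).
Applying K to premise 10 (O(take_oath → report_receipt)) and O(take_oath) yields O(report_receipt).
From O(report_receipt) and premise 3, O(report_receipt → release_detainee), we obtain O(release_detainee).
Premises 1, 2, 4 do not contribute to this derivation.
Hence release_detainee is obligatory.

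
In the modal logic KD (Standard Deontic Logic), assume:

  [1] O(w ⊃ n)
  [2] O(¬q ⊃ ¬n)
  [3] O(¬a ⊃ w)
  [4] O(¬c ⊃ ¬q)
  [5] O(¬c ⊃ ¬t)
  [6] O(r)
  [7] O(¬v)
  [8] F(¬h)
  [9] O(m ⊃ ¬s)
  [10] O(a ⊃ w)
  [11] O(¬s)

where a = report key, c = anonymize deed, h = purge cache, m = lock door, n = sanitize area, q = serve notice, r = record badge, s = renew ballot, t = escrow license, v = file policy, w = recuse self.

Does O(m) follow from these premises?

No

Premise 9 is O(m ⊃ ¬s); even if O(¬s) held, inferring O(m) would be affirming the consequent — invalid.
No other premise forces O(m). An ideal world satisfying every premise can still have m false, so O(m) is not derivable.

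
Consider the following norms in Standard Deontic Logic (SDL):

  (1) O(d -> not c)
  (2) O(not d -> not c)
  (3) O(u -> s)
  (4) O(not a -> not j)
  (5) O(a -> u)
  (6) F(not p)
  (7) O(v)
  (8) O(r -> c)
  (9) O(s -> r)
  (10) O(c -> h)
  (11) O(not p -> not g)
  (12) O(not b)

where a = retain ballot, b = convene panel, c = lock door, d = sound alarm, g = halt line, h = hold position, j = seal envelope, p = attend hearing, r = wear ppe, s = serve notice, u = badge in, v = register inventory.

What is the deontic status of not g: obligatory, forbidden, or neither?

Premise 11 is O(not p -> not g), but O(not p) is not derivable from the premises, so it does not yield O(not g).
No premise or chain of K-axiom applications forces O(not g), and none forces O(g). So not g is neither obligatory nor forbidden under these norms.

Neither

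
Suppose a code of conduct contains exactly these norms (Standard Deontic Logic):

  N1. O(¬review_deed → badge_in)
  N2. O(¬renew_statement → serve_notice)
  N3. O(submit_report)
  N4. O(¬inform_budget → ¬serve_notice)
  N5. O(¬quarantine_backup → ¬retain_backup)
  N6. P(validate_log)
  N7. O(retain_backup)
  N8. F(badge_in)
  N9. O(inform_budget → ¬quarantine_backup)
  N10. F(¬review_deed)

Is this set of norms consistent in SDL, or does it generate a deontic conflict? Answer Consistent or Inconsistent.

Premise 1 is O(¬review_deed → badge_in), but O(¬review_deed) is not derivable from the premises, so it does not yield O(badge_in).
So O(badge_in) is not derivable, and the apparent clash with O(¬badge_in) does not arise.
A world satisfying every obligation exists (e.g. badge_in=false, inform_budget=false, quarantine_backup=true, renew_statement=true, retain_backup=true, review_deed=true, serve_notice=false, submit_report=true, validate_log=false); no atom is both obligatory and forbidden, so the set is consistent.

Consistent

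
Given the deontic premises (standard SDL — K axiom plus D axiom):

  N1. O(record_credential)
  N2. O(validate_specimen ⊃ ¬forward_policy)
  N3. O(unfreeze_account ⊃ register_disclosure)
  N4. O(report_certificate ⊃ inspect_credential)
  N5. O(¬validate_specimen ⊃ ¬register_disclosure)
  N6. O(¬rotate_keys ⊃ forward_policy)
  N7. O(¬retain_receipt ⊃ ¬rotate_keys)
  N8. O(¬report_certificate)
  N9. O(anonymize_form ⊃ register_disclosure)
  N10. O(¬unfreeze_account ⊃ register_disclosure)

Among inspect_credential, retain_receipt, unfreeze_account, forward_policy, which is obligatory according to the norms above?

retain_receipt

By case analysis on ¬unfreeze_account: premise 10 gives O(¬unfreeze_account ⊃ register_disclosure) and premise 3 gives O(unfreeze_account ⊃ register_disclosure), so O(register_disclosure) either way.
Premise 5, O(¬validate_specimen ⊃ ¬register_disclosure), contraposes to O(register_disclosure ⊃ validate_specimen); with O(register_disclosure) we get O(validate_specimen).
From O(validate_specimen) and premise 2, O(validate_specimen ⊃ ¬forward_policy), we obtain O(¬forward_policy).
Premise 6 is O(¬rotate_keys ⊃ forward_policy); contrapositively O(¬forward_policy ⊃ rotate_keys). Since O(¬forward_policy) holds, K gives O(rotate_keys).
Premise 7, O(¬retain_receipt ⊃ ¬rotate_keys), contraposes to O(rotate_keys ⊃ retain_receipt); with O(rotate_keys) we get O(retain_receipt).
So O(retain_receipt) holds — retain_receipt is obligatory. None of the other listed options is made obligatory by any chain of premises.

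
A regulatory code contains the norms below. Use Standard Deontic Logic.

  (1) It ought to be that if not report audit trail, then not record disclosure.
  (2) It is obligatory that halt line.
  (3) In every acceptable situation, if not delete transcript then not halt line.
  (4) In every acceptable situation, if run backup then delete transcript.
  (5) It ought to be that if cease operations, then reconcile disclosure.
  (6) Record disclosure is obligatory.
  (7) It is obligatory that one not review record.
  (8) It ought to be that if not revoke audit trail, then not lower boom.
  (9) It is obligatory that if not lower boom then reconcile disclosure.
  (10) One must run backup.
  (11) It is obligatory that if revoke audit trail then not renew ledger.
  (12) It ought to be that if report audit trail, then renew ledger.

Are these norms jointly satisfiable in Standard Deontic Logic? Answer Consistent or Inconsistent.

Consistent

Premise 3 is O(¬delete_transcript → ¬halt_line), but O(¬delete_transcript) is not derivable from the premises, so it does not yield O(¬halt_line).
So O(¬halt_line) is not derivable, and the apparent clash with O(halt_line) does not arise.
A world satisfying every obligation exists (e.g. cease_operations=false, delete_transcript=true, halt_line=true, lower_boom=false, reconcile_disclosure=true, record_disclosure=true, renew_ledger=true, report_audit_trail=true, review_record=false, revoke_audit_trail=false, run_backup=true); no atom is both obligatory and forbidden, so the set is consistent.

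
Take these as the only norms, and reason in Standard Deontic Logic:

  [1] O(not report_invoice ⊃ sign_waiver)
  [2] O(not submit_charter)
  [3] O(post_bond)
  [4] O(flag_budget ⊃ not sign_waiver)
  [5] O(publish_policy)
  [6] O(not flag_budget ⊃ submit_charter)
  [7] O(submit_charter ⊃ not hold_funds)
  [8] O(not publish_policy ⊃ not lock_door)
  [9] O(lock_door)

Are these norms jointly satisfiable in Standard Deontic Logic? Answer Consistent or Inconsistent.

Premise 8 is O(not publish_policy ⊃ not lock_door), but O(not publish_policy) is not derivable from the premises, so it does not yield O(not lock_door).
So O(not lock_door) is not derivable, and the apparent clash with O(lock_door) does not arise.
A world satisfying every obligation exists (e.g. flag_budget=true, hold_funds=false, lock_door=true, post_bond=true, publish_policy=true, report_invoice=true, sign_waiver=false, submit_charter=false); no atom is both obligatory and forbidden, so the set is consistent.

Consistent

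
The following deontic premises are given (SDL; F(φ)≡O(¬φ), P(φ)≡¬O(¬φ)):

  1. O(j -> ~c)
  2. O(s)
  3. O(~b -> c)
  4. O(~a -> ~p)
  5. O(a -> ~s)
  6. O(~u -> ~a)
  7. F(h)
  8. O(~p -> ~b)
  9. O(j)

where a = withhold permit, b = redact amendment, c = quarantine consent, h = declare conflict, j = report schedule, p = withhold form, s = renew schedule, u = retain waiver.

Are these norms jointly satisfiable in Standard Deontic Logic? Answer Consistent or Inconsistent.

Premise 2 states O(s) outright.
Premise 5 is O(a -> ~s); contrapositively O(s -> ~a). Since O(s) holds, K gives O(~a).
From O(~a) and premise 4, O(~a -> ~p), we obtain O(~p).
With premise 8, O(~p -> ~b), the K-axiom yields O(~b).
With premise 3, O(~b -> c), the K-axiom yields O(c).
The contrapositive of premise 1 (O(j -> ~c)) is O(c -> ~j), and O(c) is already established, so O(~j).
However, premise 9 gives O(j).
We now have both O(~j) and O(j) — j is simultaneously obligatory and forbidden, violating the D-axiom.

Inconsistent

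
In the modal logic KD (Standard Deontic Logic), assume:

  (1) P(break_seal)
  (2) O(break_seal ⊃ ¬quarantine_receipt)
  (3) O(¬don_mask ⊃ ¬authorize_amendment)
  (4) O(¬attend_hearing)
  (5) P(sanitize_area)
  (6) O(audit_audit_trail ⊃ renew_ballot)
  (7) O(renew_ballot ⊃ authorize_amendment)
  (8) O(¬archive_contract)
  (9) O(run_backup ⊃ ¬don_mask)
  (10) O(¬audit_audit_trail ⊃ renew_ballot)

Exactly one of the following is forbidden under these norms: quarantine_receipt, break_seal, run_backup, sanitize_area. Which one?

run_backup

Premises 10 and 6 are O(¬audit_audit_trail ⊃ renew_ballot) and O(audit_audit_trail ⊃ renew_ballot); every ideal world satisfies ¬audit_audit_trail or audit_audit_trail, so in either case renew_ballot holds — hence O(renew_ballot).
From O(renew_ballot) and premise 7, O(renew_ballot ⊃ authorize_amendment), we obtain O(authorize_amendment).
The contrapositive of premise 3 (O(¬don_mask ⊃ ¬authorize_amendment)) is O(authorize_amendment ⊃ don_mask), and O(authorize_amendment) is already established, so O(don_mask).
The contrapositive of premise 9 (O(run_backup ⊃ ¬don_mask)) is O(don_mask ⊃ ¬run_backup), and O(don_mask) is already established, so O(¬run_backup).
So O(¬run_backup) holds, i.e. run_backup is forbidden. None of the other listed options is forbidden under the premises.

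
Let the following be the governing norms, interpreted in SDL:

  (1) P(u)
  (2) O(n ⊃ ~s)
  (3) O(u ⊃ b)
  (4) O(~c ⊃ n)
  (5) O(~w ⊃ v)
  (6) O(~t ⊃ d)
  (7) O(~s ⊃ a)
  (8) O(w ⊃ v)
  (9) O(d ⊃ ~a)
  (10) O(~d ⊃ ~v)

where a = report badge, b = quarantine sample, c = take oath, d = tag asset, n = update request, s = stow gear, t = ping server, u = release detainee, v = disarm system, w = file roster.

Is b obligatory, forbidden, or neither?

Premise 3 is O(u ⊃ b), but O(u) is not derivable from the premises (the permission P(u) asserts only ~O(~u), not O(u)), so it does not yield O(b).
No premise or chain of K-axiom applications forces O(b), and none forces O(~b). So b is neither obligatory nor forbidden under these norms.

Neither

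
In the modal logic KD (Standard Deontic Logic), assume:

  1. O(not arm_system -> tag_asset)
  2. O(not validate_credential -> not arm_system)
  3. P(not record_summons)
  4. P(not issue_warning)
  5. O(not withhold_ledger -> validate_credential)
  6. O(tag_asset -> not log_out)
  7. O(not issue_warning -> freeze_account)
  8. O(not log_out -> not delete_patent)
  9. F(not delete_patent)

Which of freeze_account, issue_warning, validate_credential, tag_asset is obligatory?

validate_credential

Premise 9 is F(not delete_patent), i.e. O(delete_patent).
The contrapositive of premise 8 (O(not log_out -> not delete_patent)) is O(delete_patent -> log_out), and O(delete_patent) is already established, so O(log_out).
The contrapositive of premise 6 (O(tag_asset -> not log_out)) is O(log_out -> not tag_asset), and O(log_out) is already established, so O(not tag_asset).
Premise 1, O(not arm_system -> tag_asset), contraposes to O(not tag_asset -> arm_system); with O(not tag_asset) we get O(arm_system).
Premise 2 is O(not validate_credential -> not arm_system); contrapositively O(arm_system -> validate_credential). Since O(arm_system) holds, K gives O(validate_credential).
So O(validate_credential) holds — validate_credential is obligatory. None of the other listed options is made obligatory by any chain of premises.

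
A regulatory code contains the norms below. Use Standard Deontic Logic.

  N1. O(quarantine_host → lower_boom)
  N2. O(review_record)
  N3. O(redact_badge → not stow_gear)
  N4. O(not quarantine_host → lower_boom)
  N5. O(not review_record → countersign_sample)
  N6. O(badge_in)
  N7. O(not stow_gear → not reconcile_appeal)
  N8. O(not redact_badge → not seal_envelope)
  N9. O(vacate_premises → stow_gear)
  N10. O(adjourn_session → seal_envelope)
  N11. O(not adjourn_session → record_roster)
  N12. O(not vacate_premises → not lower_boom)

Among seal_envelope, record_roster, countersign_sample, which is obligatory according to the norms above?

record_roster

By case analysis on quarantine_host: premise 1 gives O(quarantine_host → lower_boom) and premise 4 gives O(not quarantine_host → lower_boom), so O(lower_boom) either way.
The contrapositive of premise 12 (O(not vacate_premises → not lower_boom)) is O(lower_boom → vacate_premises), and O(lower_boom) is already established, so O(vacate_premises).
From O(vacate_premises) and premise 9, O(vacate_premises → stow_gear), we obtain O(stow_gear).
Premise 3, O(redact_badge → not stow_gear), contraposes to O(stow_gear → not redact_badge); with O(stow_gear) we get O(not redact_badge).
With premise 8, O(not redact_badge → not seal_envelope), the K-axiom yields O(not seal_envelope).
The contrapositive of premise 10 (O(adjourn_session → seal_envelope)) is O(not seal_envelope → not adjourn_session), and O(not seal_envelope) is already established, so O(not adjourn_session).
Applying K to premise 11 (O(not adjourn_session → record_roster)) and O(not adjourn_session) yields O(record_roster).
So O(record_roster) holds — record_roster is obligatory. None of the other listed options is made obligatory by any chain of premises.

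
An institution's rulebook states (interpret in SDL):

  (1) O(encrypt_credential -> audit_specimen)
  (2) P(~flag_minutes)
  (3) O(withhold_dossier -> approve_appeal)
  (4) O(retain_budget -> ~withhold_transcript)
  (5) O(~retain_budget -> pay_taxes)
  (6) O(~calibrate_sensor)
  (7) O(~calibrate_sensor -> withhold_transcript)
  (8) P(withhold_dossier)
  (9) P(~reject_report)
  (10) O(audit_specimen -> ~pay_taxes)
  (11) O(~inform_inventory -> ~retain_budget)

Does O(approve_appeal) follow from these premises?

Premise 3 is O(withhold_dossier -> approve_appeal), but O(withhold_dossier) is not derivable from the premises (the permission P(withhold_dossier) asserts only ~O(~withhold_dossier), not O(withhold_dossier)), so it does not yield O(approve_appeal).
No other premise forces O(approve_appeal). An ideal world satisfying every premise can still have approve_appeal false, so O(approve_appeal) is not derivable.

No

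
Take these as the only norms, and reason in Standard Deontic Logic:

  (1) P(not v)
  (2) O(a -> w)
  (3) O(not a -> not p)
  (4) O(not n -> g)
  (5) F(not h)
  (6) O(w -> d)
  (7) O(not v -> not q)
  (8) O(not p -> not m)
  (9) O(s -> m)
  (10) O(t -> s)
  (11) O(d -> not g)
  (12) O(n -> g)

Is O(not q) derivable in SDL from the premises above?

No

Premise 7 is O(not v -> not q), but O(not v) is not derivable from the premises (the permission P(not v) asserts only not O(v), not O(not v)), so it does not yield O(not q).
No other premise forces O(not q). An ideal world satisfying every premise can still have not q false, so O(not q) is not derivable.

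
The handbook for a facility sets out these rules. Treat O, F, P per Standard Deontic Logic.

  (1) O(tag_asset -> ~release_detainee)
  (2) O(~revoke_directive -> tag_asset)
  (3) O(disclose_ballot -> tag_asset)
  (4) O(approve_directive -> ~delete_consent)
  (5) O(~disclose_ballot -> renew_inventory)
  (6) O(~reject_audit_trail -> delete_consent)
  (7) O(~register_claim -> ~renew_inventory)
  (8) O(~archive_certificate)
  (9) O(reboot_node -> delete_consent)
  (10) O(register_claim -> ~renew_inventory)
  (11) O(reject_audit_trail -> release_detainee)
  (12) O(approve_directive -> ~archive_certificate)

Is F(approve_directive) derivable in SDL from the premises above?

By case analysis on ~register_claim: premise 7 gives O(~register_claim -> ~renew_inventory) and premise 10 gives O(register_claim -> ~renew_inventory), so O(~renew_inventory) either way.
The contrapositive of premise 5 (O(~disclose_ballot -> renew_inventory)) is O(~renew_inventory -> disclose_ballot), and O(~renew_inventory) is already established, so O(disclose_ballot).
From O(disclose_ballot) and premise 3, O(disclose_ballot -> tag_asset), we obtain O(tag_asset).
With premise 1, O(tag_asset -> ~release_detainee), the K-axiom yields O(~release_detainee).
Premise 11 is O(reject_audit_trail -> release_detainee); contrapositively O(~release_detainee -> ~reject_audit_trail). Since O(~release_detainee) holds, K gives O(~reject_audit_trail).
From O(~reject_audit_trail) and premise 6, O(~reject_audit_trail -> delete_consent), we obtain O(delete_consent).
The contrapositive of premise 4 (O(approve_directive -> ~delete_consent)) is O(delete_consent -> ~approve_directive), and O(delete_consent) is already established, so O(~approve_directive).
Premises 2, 8, 9, 12 do not contribute to this derivation.
So O(~approve_directive) holds, i.e. F(approve_directive). The claim follows.

Yes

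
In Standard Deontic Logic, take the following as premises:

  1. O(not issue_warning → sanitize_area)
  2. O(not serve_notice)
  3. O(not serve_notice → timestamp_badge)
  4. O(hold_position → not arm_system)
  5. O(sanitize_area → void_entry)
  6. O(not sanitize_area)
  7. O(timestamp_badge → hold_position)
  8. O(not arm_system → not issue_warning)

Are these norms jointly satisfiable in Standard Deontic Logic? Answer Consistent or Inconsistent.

Premise 6 states O(not sanitize_area) outright.
Premise 1, O(not issue_warning → sanitize_area), contraposes to O(not sanitize_area → issue_warning); with O(not sanitize_area) we get O(issue_warning).
Premise 8, O(not arm_system → not issue_warning), contraposes to O(issue_warning → arm_system); with O(issue_warning) we get O(arm_system).
Premise 4, O(hold_position → not arm_system), contraposes to O(arm_system → not hold_position); with O(arm_system) we get O(not hold_position).
Premise 7, O(timestamp_badge → hold_position), contraposes to O(not hold_position → not timestamp_badge); with O(not hold_position) we get O(not timestamp_badge).
Premise 3, O(not serve_notice → timestamp_badge), contraposes to O(not timestamp_badge → serve_notice); with O(not timestamp_badge) we get O(serve_notice).
Yet premise 2 states O(not serve_notice).
We now have both O(serve_notice) and O(not serve_notice) — serve_notice is simultaneously obligatory and forbidden, violating the D-axiom.

Inconsistent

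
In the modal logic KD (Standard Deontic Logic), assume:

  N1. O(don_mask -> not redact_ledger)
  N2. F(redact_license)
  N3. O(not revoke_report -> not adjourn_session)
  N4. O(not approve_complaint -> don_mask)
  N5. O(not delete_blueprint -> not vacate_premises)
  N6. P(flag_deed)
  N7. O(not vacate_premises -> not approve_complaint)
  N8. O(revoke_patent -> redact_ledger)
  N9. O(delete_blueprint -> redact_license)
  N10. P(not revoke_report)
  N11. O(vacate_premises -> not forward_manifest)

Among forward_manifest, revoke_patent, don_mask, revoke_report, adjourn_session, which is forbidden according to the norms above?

Premise 2 is F(redact_license), i.e. O(not redact_license).
Premise 9 is O(delete_blueprint -> redact_license); contrapositively O(not redact_license -> not delete_blueprint). Since O(not redact_license) holds, K gives O(not delete_blueprint).
With premise 5, O(not delete_blueprint -> not vacate_premises), the K-axiom yields O(not vacate_premises).
With premise 7, O(not vacate_premises -> not approve_complaint), the K-axiom yields O(not approve_complaint).
Premise 4 is O(not approve_complaint -> don_mask); since O(not approve_complaint), deontic closure gives O(don_mask).
Applying K to premise 1 (O(don_mask -> not redact_ledger)) and O(don_mask) yields O(not redact_ledger).
The contrapositive of premise 8 (O(revoke_patent -> redact_ledger)) is O(not redact_ledger -> not revoke_patent), and O(not redact_ledger) is already established, so O(not revoke_patent).
So O(not revoke_patent) holds, i.e. revoke_patent is forbidden. None of the other listed options is forbidden under the premises.

revoke_patent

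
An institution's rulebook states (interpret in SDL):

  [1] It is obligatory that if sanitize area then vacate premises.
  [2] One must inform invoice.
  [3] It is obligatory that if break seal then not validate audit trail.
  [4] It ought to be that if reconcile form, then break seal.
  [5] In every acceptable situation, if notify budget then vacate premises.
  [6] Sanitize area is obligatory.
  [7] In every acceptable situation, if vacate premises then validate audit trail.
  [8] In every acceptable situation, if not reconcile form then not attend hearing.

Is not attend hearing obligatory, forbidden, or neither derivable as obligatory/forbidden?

From premise 6 we have O(sanitize_area).
With premise 1, O(sanitize_area → vacate_premises), the K-axiom yields O(vacate_premises).
Premise 7 is O(vacate_premises → validate_audit_trail); since O(vacate_premises), deontic closure gives O(validate_audit_trail).
Premise 3 is O(break_seal → ¬validate_audit_trail); contrapositively O(validate_audit_trail → ¬break_seal). Since O(validate_audit_trail) holds, K gives O(¬break_seal).
Premise 4 is O(reconcile_form → break_seal); contrapositively O(¬break_seal → ¬reconcile_form). Since O(¬break_seal) holds, K gives O(¬reconcile_form).
Applying K to premise 8 (O(¬reconcile_form → ¬attend_hearing)) and O(¬reconcile_form) yields O(¬attend_hearing).
Premises 2, 5 do not contribute to this derivation.
Hence ¬attend_hearing is obligatory.

Obligatory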